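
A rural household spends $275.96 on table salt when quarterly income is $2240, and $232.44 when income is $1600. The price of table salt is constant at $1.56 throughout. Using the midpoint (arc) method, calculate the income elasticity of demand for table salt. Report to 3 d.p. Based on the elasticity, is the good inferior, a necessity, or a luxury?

0.514 (necessity)

With a constant price, Q₁ = 275.96/1.56 = 176.897 and Q₂ = 232.44/1.56 = 149.000 (equivalently, work directly with expenditure since P cancels).
Midpoint %ΔQ = (232.44 − 275.96)/254.20 = -0.17120; midpoint %ΔI = (1600 − 2240)/1920 = -0.33333.
η = -0.17120 / -0.33333 = 0.514.
0 < η < 1 ⇒ necessity.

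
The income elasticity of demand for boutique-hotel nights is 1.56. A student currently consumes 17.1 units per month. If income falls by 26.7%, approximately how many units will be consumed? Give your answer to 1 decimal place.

%ΔQ ≈ η × %ΔI = 1.56 × (-26.7%) = -41.652%.
New Q ≈ 17.1 × (1 − 0.41652) = 10.0.

10.0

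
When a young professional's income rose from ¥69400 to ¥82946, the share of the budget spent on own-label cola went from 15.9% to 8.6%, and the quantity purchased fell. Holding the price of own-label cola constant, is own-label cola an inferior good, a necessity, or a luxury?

inferior good

Quantity demanded falls as income rises, so η < 0.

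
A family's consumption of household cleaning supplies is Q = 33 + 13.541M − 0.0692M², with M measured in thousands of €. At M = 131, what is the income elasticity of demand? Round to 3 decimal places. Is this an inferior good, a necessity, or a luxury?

At M = 131: Q = 619.3298.
dQ/dM = 13.541 − 0.1384M = -4.58940.
η = (dQ/dM)·(M/Q) = -4.58940 × (131/619.3298) = -0.971.
η < 0 ⇒ inferior good.

-0.971 (inferior good)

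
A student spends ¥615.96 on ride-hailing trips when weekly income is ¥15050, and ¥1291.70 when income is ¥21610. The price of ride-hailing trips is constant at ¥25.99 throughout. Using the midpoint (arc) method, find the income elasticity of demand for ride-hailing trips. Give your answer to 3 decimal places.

With a constant price, Q₁ = 615.96/25.99 = 23.700 and Q₂ = 1291.70/25.99 = 49.700 (equivalently, work directly with expenditure since P cancels).
Midpoint %ΔQ = (1291.70 − 615.96)/953.83 = 0.70845; midpoint %ΔI = (21610 − 15050)/18330 = 0.35788.
η = 0.70845 / 0.35788 = 1.980.

1.980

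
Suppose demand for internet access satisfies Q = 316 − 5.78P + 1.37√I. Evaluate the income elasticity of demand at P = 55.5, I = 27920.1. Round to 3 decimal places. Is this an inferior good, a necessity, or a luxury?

At P = 55.5, I = 27920.1: Q = 224.128.
Holding P constant, ∂Q/∂I = 1.37/(2√I) = 0.00409951.
η_I = (∂Q/∂I)·(I/Q) = 0.00409951 × (27920.1/224.128) = 0.511.
Since 0 < η < 1, this is a necessity.

0.511 (necessity)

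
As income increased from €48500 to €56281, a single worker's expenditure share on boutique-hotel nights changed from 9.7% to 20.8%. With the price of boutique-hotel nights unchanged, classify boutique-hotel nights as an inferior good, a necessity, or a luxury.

The budget share rises as income rises, so η > 1.

luxury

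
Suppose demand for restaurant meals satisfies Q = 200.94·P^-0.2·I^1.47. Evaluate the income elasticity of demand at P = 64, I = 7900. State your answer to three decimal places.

For a multiplicative demand Q = A·P^α·I^β, the income elasticity is β everywhere.
Here β = 1.47, so η = 1.470.

1.470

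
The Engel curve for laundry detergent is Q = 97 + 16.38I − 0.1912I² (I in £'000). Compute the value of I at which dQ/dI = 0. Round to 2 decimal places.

42.83

dQ/dI = 16.38 − 0.3824I.
The good is inferior where dQ/dI < 0. Setting dQ/dI = 0 gives I = 16.38 / 0.3824 = 42.83.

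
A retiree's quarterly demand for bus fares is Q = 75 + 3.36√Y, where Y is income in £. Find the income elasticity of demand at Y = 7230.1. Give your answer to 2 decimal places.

0.40

At Y = 7230.1: Q = 360.701.
dQ/dY = 3.36/(2√Y) = 0.0197577 at this income.
η = (dQ/dY)·(Y/Q) = 0.0197577 × (7230.1/360.701) = 0.40.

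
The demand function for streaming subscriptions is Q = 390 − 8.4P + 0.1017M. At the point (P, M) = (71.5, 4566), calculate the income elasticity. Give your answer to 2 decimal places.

1.83

At P = 71.5, M = 4566: Q = 253.762.
Holding P constant, ∂Q/∂M = 0.1017.
η_M = (∂Q/∂M)·(M/Q) = 0.1017 × (4566/253.762) = 1.83.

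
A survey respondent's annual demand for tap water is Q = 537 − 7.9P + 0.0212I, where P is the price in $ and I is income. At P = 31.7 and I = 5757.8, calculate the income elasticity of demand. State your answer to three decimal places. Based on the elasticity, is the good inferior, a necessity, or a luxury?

At P = 31.7, I = 5757.8: Q = 408.635.
Holding P constant, ∂Q/∂I = 0.0212.
η_I = (∂Q/∂I)·(I/Q) = 0.0212 × (5757.8/408.635) = 0.299.
Since 0 < η < 1, this is a necessity.

0.299 (necessity)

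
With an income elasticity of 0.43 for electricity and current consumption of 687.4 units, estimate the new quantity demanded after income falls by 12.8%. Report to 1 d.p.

649.6

%ΔQ ≈ η × %ΔI = 0.43 × (-12.8%) = -5.504%.
New Q ≈ 687.4 × (1 − 0.05504) = 649.6.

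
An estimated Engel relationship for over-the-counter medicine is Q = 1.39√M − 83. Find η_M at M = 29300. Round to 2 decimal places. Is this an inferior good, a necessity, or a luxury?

At M = 29300: Q = 154.930.
dQ/dM = 1.39/(2√M) = 0.00406023 at this income.
η = (dQ/dM)·(M/Q) = 0.00406023 × (29300/154.930) = 0.77.
Since 0 < η < 1, the good is a necessity.

0.77 (necessity)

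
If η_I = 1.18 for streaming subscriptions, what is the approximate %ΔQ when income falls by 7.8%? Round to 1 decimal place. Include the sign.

-9.2%

%ΔQ ≈ η × %ΔI = 1.18 × (-7.8%) = -9.2%.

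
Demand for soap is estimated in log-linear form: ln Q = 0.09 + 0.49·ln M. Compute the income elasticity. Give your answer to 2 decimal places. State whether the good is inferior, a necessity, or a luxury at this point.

0.49 (necessity)

In a log-linear demand, the coefficient on ln M is the income elasticity.
So η = 0.49.
0 < η < 1 ⇒ necessity.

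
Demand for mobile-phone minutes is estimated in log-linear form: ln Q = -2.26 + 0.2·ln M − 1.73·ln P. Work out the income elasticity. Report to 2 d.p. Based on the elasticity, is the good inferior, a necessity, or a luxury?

0.20 (necessity)

In a log-linear demand, the coefficient on ln M is the income elasticity.
So η = 0.20.
0 < η < 1 ⇒ necessity.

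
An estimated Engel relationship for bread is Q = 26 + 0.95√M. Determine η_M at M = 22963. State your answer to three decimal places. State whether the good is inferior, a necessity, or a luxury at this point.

0.424 (necessity)

At M = 22963: Q = 169.959.
dQ/dM = 0.95/(2√M) = 0.00313458 at this income.
η = (dQ/dM)·(M/Q) = 0.00313458 × (22963/169.959) = 0.424.
Since 0 < η < 1, the good is a necessity.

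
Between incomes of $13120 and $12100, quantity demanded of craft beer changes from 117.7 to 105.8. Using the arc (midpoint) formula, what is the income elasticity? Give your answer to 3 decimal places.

ΔQ = 105.8 − 117.7 = -11.9; midpoint Q̄ = (117.7 + 105.8)/2 = 111.75.
ΔI = 12100 − 13120 = -1020; midpoint Ī = (13120 + 12100)/2 = 12610.
η = (ΔQ/Q̄) ÷ (ΔI/Ī) = (-11.9/111.75) ÷ (-1020/12610) = 1.316.

1.316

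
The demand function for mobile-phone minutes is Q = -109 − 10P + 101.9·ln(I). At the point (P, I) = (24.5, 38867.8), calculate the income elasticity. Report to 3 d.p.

0.141

At P = 24.5, I = 38867.8: Q = 722.871.
Holding P constant, ∂Q/∂I = 101.9/I = 0.00262171.
η_I = (∂Q/∂I)·(I/Q) = 0.00262171 × (38867.8/722.871) = 0.141.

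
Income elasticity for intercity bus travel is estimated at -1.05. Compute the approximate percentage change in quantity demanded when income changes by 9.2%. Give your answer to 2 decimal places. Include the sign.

%ΔQ ≈ η × %ΔI = -1.05 × 9.2% = -9.66%.

-9.66%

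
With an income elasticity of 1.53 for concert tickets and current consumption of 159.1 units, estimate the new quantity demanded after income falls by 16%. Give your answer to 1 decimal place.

%ΔQ ≈ η × %ΔI = 1.53 × (-16%) = -24.48%.
New Q ≈ 159.1 × (1 − 0.2448) = 120.2.

120.2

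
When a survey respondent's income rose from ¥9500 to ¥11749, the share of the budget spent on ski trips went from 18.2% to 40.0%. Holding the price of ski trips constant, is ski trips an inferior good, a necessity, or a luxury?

luxury

The budget share rises as income rises, so η > 1.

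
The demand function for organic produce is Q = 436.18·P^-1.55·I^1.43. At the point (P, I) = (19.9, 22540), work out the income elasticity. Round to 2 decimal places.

1.43

For a multiplicative demand Q = A·P^α·I^β, the income elasticity is β everywhere.
Here β = 1.43, so η = 1.43.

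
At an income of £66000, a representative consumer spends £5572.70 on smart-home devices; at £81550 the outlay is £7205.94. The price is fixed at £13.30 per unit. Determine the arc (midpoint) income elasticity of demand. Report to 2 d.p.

1.21

With a constant price, Q₁ = 5572.70/13.30 = 419.000 and Q₂ = 7205.94/13.30 = 541.800 (equivalently, work directly with expenditure since P cancels).
Midpoint %ΔQ = (7205.94 − 5572.70)/6389.32 = 0.25562; midpoint %ΔI = (81550 − 66000)/73775 = 0.21078.
η = 0.25562 / 0.21078 = 1.21.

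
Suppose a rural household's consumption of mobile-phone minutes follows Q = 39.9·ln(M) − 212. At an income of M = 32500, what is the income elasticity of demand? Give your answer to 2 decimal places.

At M = 32500: Q = 202.521.
dQ/dM = 39.9/M = 0.00122769 at this income.
η = (dQ/dM)·(M/Q) = 0.00122769 × (32500/202.521) = 0.20.

0.20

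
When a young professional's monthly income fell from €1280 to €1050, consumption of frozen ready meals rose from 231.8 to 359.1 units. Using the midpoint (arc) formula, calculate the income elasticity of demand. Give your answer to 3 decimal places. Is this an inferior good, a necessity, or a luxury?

ΔQ = 359.1 − 231.8 = 127.3; midpoint Q̄ = (231.8 + 359.1)/2 = 295.45.
ΔI = 1050 − 1280 = -230; midpoint Ī = (1280 + 1050)/2 = 1165.
η = (ΔQ/Q̄) ÷ (ΔI/Ī) = (127.3/295.45) ÷ (-230/1165) = -2.182.
η < 0 ⇒ inferior good.

-2.182 (inferior good)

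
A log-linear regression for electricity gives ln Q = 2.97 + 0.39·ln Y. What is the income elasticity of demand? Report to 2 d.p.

In a log-linear demand, the coefficient on ln Y is the income elasticity.
So η = 0.39.

0.39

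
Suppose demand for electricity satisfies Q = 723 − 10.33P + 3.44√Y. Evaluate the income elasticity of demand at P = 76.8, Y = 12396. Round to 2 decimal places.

At P = 76.8, Y = 12396: Q = 312.656.
Holding P constant, ∂Q/∂Y = 3.44/(2√Y) = 0.0154485.
η_Y = (∂Q/∂Y)·(Y/Q) = 0.0154485 × (12396/312.656) = 0.61.

0.61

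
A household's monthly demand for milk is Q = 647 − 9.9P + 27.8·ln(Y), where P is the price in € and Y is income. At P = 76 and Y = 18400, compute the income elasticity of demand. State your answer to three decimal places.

0.166

At P = 76, Y = 18400: Q = 167.599.
Holding P constant, ∂Q/∂Y = 27.8/Y = 0.00151087.
η_Y = (∂Q/∂Y)·(Y/Q) = 0.00151087 × (18400/167.599) = 0.166.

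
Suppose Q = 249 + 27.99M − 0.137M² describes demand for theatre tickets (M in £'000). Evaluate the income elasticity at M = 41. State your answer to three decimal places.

0.589

At M = 41: Q = 1166.2930.
dQ/dM = 27.99 − 0.274M = 16.75600.
η = (dQ/dM)·(M/Q) = 16.75600 × (41/1166.2930) = 0.589.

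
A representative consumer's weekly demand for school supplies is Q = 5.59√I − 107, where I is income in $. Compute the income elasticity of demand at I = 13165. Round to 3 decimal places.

At I = 13165: Q = 534.390.
dQ/dI = 5.59/(2√I) = 0.0243597 at this income.
η = (dQ/dI)·(I/Q) = 0.0243597 × (13165/534.390) = 0.600.

0.600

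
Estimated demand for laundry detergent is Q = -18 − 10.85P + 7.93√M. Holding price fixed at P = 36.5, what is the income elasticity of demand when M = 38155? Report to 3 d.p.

0.682

At P = 36.5, M = 38155: Q = 1134.966.
Holding P constant, ∂Q/∂M = 7.93/(2√M) = 0.0202987.
η_M = (∂Q/∂M)·(M/Q) = 0.0202987 × (38155/1134.966) = 0.682.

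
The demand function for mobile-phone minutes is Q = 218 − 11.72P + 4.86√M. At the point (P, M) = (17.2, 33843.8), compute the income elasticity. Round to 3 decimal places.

At P = 17.2, M = 33843.8: Q = 910.495.
Holding P constant, ∂Q/∂M = 4.86/(2√M) = 0.0132089.
η_M = (∂Q/∂M)·(M/Q) = 0.0132089 × (33843.8/910.495) = 0.491.

0.491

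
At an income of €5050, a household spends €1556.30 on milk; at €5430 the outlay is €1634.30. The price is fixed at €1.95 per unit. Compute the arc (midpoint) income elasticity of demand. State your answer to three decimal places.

0.674

With a constant price, Q₁ = 1556.30/1.95 = 798.103 and Q₂ = 1634.30/1.95 = 838.103 (equivalently, work directly with expenditure since P cancels).
Midpoint %ΔQ = (1634.30 − 1556.30)/1595.30 = 0.04889; midpoint %ΔI = (5430 − 5050)/5240 = 0.07252.
η = 0.04889 / 0.07252 = 0.674.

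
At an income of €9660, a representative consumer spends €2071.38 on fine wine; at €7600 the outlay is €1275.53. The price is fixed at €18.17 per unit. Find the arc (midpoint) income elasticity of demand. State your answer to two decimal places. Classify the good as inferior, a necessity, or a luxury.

With a constant price, Q₁ = 2071.38/18.17 = 114.000 and Q₂ = 1275.53/18.17 = 70.200 (equivalently, work directly with expenditure since P cancels).
Midpoint %ΔQ = (1275.53 − 2071.38)/1673.46 = -0.47557; midpoint %ΔI = (7600 − 9660)/8630 = -0.23870.
η = -0.47557 / -0.23870 = 1.99.
η > 1 ⇒ luxury.

1.99 (luxury)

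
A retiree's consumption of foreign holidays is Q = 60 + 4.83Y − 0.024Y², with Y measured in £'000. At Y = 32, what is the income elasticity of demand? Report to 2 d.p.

0.55

At Y = 32: Q = 189.9840.
dQ/dY = 4.83 − 0.048Y = 3.29400.
η = (dQ/dY)·(Y/Q) = 3.29400 × (32/189.9840) = 0.55.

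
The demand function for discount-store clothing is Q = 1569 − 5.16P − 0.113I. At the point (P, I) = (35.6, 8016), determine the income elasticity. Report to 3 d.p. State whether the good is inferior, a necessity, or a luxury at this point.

At P = 35.6, I = 8016: Q = 479.496.
Holding P constant, ∂Q/∂I = −0.113.
η_I = (∂Q/∂I)·(I/Q) = -0.113 × (8016/479.496) = -1.889.
Since η < 0, this is an inferior good.

-1.889 (inferior good)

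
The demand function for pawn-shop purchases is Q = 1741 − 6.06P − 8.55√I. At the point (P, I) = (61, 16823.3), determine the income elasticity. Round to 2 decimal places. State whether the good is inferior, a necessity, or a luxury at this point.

-2.11 (inferior good)

At P = 61, I = 16823.3: Q = 262.365.
Holding P constant, ∂Q/∂I = -8.55/(2√I) = -0.0329595.
η_I = (∂Q/∂I)·(I/Q) = -0.0329595 × (16823.3/262.365) = -2.11.
Since η < 0, this is an inferior good.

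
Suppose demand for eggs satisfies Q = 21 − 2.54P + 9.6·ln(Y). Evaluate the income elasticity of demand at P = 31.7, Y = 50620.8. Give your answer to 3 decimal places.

0.216

At P = 31.7, Y = 50620.8: Q = 44.470.
Holding P constant, ∂Q/∂Y = 9.6/Y = 0.000189645.
η_Y = (∂Q/∂Y)·(Y/Q) = 0.000189645 × (50620.8/44.470) = 0.216.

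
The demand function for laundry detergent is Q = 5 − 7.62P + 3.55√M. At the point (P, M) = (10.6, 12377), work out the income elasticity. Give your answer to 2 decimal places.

0.62

At P = 10.6, M = 12377: Q = 319.172.
Holding P constant, ∂Q/∂M = 3.55/(2√M) = 0.0159548.
η_M = (∂Q/∂M)·(M/Q) = 0.0159548 × (12377/319.172) = 0.62.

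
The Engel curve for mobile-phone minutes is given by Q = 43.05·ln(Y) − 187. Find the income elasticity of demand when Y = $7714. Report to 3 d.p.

At Y = 7714: Q = 198.332.
dQ/dY = 43.05/Y = 0.00558076 at this income.
η = (dQ/dY)·(Y/Q) = 0.00558076 × (7714/198.332) = 0.217.

0.217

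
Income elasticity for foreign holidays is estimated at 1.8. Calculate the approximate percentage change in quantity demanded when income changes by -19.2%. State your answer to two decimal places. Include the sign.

%ΔQ ≈ η × %ΔI = 1.8 × (-19.2%) = -34.56%.

-34.56%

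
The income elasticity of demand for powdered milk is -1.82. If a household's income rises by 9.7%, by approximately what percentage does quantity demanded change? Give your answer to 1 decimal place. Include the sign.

%ΔQ ≈ η × %ΔI = -1.82 × 9.7% = -17.7%.

-17.7%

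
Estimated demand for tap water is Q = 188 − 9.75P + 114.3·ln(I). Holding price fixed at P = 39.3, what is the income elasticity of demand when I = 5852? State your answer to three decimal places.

0.144

At P = 39.3, I = 5852: Q = 796.325.
Holding P constant, ∂Q/∂I = 114.3/I = 0.0195318.
η_I = (∂Q/∂I)·(I/Q) = 0.0195318 × (5852/796.325) = 0.144.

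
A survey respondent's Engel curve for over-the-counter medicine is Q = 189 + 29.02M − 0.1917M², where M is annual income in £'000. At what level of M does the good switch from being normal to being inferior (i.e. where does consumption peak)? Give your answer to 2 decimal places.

75.69

dQ/dM = 29.02 − 0.3834M.
The good is inferior where dQ/dM < 0. Setting dQ/dM = 0 gives M = 29.02 / 0.3834 = 75.69.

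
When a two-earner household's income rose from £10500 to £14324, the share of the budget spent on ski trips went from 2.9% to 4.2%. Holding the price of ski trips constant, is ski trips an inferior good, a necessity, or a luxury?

The budget share rises as income rises, so η > 1.

luxury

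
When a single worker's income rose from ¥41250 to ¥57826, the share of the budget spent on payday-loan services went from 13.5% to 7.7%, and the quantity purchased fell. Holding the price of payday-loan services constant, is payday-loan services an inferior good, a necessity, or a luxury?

inferior good

Quantity demanded falls as income rises, so η < 0.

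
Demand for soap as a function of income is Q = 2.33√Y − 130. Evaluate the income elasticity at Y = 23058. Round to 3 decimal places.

At Y = 23058: Q = 223.807.
dQ/dY = 2.33/(2√Y) = 0.00767212 at this income.
η = (dQ/dY)·(Y/Q) = 0.00767212 × (23058/223.807) = 0.790.

0.790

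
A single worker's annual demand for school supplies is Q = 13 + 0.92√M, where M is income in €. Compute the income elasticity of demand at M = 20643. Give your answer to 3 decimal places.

At M = 20643: Q = 145.183.
dQ/dM = 0.92/(2√M) = 0.00320163 at this income.
η = (dQ/dM)·(M/Q) = 0.00320163 × (20643/145.183) = 0.455.

0.455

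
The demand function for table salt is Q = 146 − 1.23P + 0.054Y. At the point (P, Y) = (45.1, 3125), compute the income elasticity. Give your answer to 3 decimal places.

0.651

At P = 45.1, Y = 3125: Q = 259.277.
Holding P constant, ∂Q/∂Y = 0.054.
η_Y = (∂Q/∂Y)·(Y/Q) = 0.054 × (3125/259.277) = 0.651.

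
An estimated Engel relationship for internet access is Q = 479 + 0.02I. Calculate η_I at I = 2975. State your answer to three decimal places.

At I = 2975: Q = 538.500.
dQ/dI = 0.02.
η = (dQ/dI)·(I/Q) = 0.02 × (2975/538.500) = 0.110.

0.110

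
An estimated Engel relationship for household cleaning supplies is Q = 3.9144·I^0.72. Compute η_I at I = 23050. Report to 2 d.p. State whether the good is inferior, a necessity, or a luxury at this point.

0.72 (necessity)

For Q = A·I^β the income elasticity is constant and equal to β.
Here β = 0.72, so η = 0.72.
Since 0 < η < 1, the good is a necessity.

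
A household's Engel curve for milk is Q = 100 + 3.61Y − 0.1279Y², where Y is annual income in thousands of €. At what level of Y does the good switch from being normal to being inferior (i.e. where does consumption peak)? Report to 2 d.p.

14.11

dQ/dY = 3.61 − 0.2558Y.
The good is inferior where dQ/dY < 0. Setting dQ/dY = 0 gives Y = 3.61 / 0.2558 = 14.11.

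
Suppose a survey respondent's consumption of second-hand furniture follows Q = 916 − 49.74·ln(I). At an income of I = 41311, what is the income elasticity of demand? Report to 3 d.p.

At I = 41311: Q = 387.319.
dQ/dI = -49.74/I = -0.00120404 at this income.
η = (dQ/dI)·(I/Q) = -0.00120404 × (41311/387.319) = -0.128.

-0.128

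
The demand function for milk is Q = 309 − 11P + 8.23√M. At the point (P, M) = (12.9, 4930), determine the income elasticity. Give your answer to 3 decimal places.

0.388

At P = 12.9, M = 4930: Q = 744.961.
Holding P constant, ∂Q/∂M = 8.23/(2√M) = 0.0586066.
η_M = (∂Q/∂M)·(M/Q) = 0.0586066 × (4930/744.961) = 0.388.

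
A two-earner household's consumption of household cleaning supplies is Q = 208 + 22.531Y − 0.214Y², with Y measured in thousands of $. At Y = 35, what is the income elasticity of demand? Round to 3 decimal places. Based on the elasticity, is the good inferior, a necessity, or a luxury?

0.360 (necessity)

At Y = 35: Q = 734.4350.
dQ/dY = 22.531 − 0.428Y = 7.55100.
η = (dQ/dY)·(Y/Q) = 7.55100 × (35/734.4350) = 0.360.
0 < η < 1 ⇒ necessity.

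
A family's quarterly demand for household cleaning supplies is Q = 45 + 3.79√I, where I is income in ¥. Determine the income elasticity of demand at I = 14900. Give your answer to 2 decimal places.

0.46

At I = 14900: Q = 507.628.
dQ/dI = 3.79/(2√I) = 0.0155244 at this income.
η = (dQ/dI)·(I/Q) = 0.0155244 × (14900/507.628) = 0.46.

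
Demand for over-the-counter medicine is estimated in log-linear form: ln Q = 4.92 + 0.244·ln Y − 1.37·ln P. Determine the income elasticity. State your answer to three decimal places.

In a log-linear demand, the coefficient on ln Y is the income elasticity.
So η = 0.244.

0.244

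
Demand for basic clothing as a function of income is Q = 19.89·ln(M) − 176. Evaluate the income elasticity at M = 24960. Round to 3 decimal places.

0.783

At M = 24960: Q = 25.387.
dQ/dM = 19.89/M = 0.000796875 at this income.
η = (dQ/dM)·(M/Q) = 0.000796875 × (24960/25.387) = 0.783.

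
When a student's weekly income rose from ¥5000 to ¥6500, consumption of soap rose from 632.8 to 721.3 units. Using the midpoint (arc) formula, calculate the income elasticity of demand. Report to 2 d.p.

ΔQ = 721.3 − 632.8 = 88.5; midpoint Q̄ = (632.8 + 721.3)/2 = 677.05.
ΔI = 6500 − 5000 = 1500; midpoint Ī = (5000 + 6500)/2 = 5750.
η = (ΔQ/Q̄) ÷ (ΔI/Ī) = (88.5/677.05) ÷ (1500/5750) = 0.50.

0.50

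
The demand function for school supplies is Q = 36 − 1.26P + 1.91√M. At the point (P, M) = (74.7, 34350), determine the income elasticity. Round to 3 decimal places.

At P = 74.7, M = 34350: Q = 295.873.
Holding P constant, ∂Q/∂M = 1.91/(2√M) = 0.00515276.
η_M = (∂Q/∂M)·(M/Q) = 0.00515276 × (34350/295.873) = 0.598.

0.598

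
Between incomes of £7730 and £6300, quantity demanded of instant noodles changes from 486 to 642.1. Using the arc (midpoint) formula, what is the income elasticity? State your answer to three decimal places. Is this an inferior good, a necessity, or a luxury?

ΔQ = 642.1 − 486 = 156.1; midpoint Q̄ = (486 + 642.1)/2 = 564.05.
ΔI = 6300 − 7730 = -1430; midpoint Ī = (7730 + 6300)/2 = 7015.
η = (ΔQ/Q̄) ÷ (ΔI/Ī) = (156.1/564.05) ÷ (-1430/7015) = -1.358.
η < 0 ⇒ inferior good.

-1.358 (inferior good)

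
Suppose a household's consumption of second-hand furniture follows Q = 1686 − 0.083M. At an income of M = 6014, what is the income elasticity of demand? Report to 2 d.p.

At M = 6014: Q = 1186.838.
dQ/dM = −0.083.
η = (dQ/dM)·(M/Q) = -0.083 × (6014/1186.838) = -0.42.

-0.42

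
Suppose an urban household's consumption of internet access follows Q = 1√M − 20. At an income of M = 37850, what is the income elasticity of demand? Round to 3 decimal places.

At M = 37850: Q = 174.551.
dQ/dM = 1/(2√M) = 0.00257002 at this income.
η = (dQ/dM)·(M/Q) = 0.00257002 × (37850/174.551) = 0.557.

0.557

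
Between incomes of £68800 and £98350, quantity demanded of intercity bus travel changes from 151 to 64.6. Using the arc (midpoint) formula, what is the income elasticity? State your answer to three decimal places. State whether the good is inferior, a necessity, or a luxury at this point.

-2.267 (inferior good)

ΔQ = 64.6 − 151 = -86.4; midpoint Q̄ = (151 + 64.6)/2 = 107.8.
ΔI = 98350 − 68800 = 29550; midpoint Ī = (68800 + 98350)/2 = 83575.
η = (ΔQ/Q̄) ÷ (ΔI/Ī) = (-86.4/107.8) ÷ (29550/83575) = -2.267.
η < 0 ⇒ inferior good.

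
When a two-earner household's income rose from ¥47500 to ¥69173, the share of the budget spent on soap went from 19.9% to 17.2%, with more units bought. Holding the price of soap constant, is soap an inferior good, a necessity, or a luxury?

necessity

Quantity rises but the budget share falls as income rises, so 0 < η < 1.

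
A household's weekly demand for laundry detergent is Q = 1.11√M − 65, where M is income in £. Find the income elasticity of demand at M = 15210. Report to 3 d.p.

At M = 15210: Q = 71.895.
dQ/dM = 1.11/(2√M) = 0.00450016 at this income.
η = (dQ/dM)·(M/Q) = 0.00450016 × (15210/71.895) = 0.952.

0.952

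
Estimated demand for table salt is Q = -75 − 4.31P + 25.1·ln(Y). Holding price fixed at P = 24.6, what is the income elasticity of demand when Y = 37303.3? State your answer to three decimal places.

At P = 24.6, Y = 37303.3: Q = 83.198.
Holding P constant, ∂Q/∂Y = 25.1/Y = 0.000672863.
η_Y = (∂Q/∂Y)·(Y/Q) = 0.000672863 × (37303.3/83.198) = 0.302.

0.302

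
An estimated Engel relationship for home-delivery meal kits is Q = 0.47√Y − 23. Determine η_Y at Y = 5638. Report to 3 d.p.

1.436

At Y = 5638: Q = 12.291.
dQ/dY = 0.47/(2√Y) = 0.00312972 at this income.
η = (dQ/dY)·(Y/Q) = 0.00312972 × (5638/12.291) = 1.436.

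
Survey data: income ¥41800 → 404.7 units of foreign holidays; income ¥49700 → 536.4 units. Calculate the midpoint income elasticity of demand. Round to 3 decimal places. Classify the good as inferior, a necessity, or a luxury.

1.621 (luxury)

ΔQ = 536.4 − 404.7 = 131.7; midpoint Q̄ = (404.7 + 536.4)/2 = 470.55.
ΔI = 49700 − 41800 = 7900; midpoint Ī = (41800 + 49700)/2 = 45750.
η = (ΔQ/Q̄) ÷ (ΔI/Ī) = (131.7/470.55) ÷ (7900/45750) = 1.621.
η > 1 ⇒ luxury.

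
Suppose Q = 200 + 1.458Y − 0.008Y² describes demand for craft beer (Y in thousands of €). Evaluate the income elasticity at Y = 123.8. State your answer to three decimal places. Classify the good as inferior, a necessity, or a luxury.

-0.251 (inferior good)

At Y = 123.8: Q = 257.8889.
dQ/dY = 1.458 − 0.016Y = -0.52280.
η = (dQ/dY)·(Y/Q) = -0.52280 × (123.8/257.8889) = -0.251.
η < 0 ⇒ inferior good.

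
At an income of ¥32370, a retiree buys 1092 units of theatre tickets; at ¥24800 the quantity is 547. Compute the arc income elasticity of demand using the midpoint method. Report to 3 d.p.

ΔQ = 547 − 1092 = -545; midpoint Q̄ = (1092 + 547)/2 = 819.5.
ΔI = 24800 − 32370 = -7570; midpoint Ī = (32370 + 24800)/2 = 28585.
η = (ΔQ/Q̄) ÷ (ΔI/Ī) = (-545/819.5) ÷ (-7570/28585) = 2.511.

2.511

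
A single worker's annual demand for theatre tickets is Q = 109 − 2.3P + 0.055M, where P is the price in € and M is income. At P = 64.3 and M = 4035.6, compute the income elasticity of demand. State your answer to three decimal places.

At P = 64.3, M = 4035.6: Q = 183.068.
Holding P constant, ∂Q/∂M = 0.055.
η_M = (∂Q/∂M)·(M/Q) = 0.055 × (4035.6/183.068) = 1.212.

1.212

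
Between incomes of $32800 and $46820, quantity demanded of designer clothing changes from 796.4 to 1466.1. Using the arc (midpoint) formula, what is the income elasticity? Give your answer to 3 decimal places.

1.681

ΔQ = 1466.1 − 796.4 = 669.7; midpoint Q̄ = (796.4 + 1466.1)/2 = 1131.25.
ΔI = 46820 − 32800 = 14020; midpoint Ī = (32800 + 46820)/2 = 39810.
η = (ΔQ/Q̄) ÷ (ΔI/Ī) = (669.7/1131.25) ÷ (14020/39810) = 1.681.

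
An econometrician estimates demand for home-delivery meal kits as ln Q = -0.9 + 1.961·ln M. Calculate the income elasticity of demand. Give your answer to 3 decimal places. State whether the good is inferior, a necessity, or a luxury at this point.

In a log-linear demand, the coefficient on ln M is the income elasticity.
So η = 1.961.
η > 1 ⇒ luxury.

1.961 (luxury)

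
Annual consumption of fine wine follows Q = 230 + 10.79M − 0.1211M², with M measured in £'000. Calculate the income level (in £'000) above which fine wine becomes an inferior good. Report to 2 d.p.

44.55

dQ/dM = 10.79 − 0.2422M.
The good is inferior where dQ/dM < 0. Setting dQ/dM = 0 gives M = 10.79 / 0.2422 = 44.55.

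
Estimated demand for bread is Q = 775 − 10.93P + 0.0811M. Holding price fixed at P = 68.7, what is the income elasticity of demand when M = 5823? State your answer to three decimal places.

At P = 68.7, M = 5823: Q = 496.354.
Holding P constant, ∂Q/∂M = 0.0811.
η_M = (∂Q/∂M)·(M/Q) = 0.0811 × (5823/496.354) = 0.951.

0.951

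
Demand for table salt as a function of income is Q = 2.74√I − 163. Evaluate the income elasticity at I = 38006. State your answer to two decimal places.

At I = 38006: Q = 371.166.
dQ/dI = 2.74/(2√I) = 0.0070274 at this income.
η = (dQ/dI)·(I/Q) = 0.0070274 × (38006/371.166) = 0.72.

0.72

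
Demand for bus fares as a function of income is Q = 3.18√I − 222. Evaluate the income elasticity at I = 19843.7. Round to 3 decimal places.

0.991

At I = 19843.7: Q = 225.959.
dQ/dI = 3.18/(2√I) = 0.0112872 at this income.
η = (dQ/dI)·(I/Q) = 0.0112872 × (19843.7/225.959) = 0.991.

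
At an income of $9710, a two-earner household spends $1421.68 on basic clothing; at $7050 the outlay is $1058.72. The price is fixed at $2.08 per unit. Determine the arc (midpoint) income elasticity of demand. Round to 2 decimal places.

0.92

With a constant price, Q₁ = 1421.68/2.08 = 683.500 and Q₂ = 1058.72/2.08 = 509.000 (equivalently, work directly with expenditure since P cancels).
Midpoint %ΔQ = (1058.72 − 1421.68)/1240.20 = -0.29266; midpoint %ΔI = (7050 − 9710)/8380 = -0.31742.
η = -0.29266 / -0.31742 = 0.92.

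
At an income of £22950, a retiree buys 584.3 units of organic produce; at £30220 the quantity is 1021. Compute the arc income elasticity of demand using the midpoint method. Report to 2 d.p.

ΔQ = 1021 − 584.3 = 436.7; midpoint Q̄ = (584.3 + 1021)/2 = 802.65.
ΔI = 30220 − 22950 = 7270; midpoint Ī = (22950 + 30220)/2 = 26585.
η = (ΔQ/Q̄) ÷ (ΔI/Ī) = (436.7/802.65) ÷ (7270/26585) = 1.99.

1.99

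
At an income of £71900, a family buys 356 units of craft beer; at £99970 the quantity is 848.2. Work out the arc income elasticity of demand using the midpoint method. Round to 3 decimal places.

2.503

ΔQ = 848.2 − 356 = 492.2; midpoint Q̄ = (356 + 848.2)/2 = 602.1.
ΔI = 99970 − 71900 = 28070; midpoint Ī = (71900 + 99970)/2 = 85935.
η = (ΔQ/Q̄) ÷ (ΔI/Ī) = (492.2/602.1) ÷ (28070/85935) = 2.503.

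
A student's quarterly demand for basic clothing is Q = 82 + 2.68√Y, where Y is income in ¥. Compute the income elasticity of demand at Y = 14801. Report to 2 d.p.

0.40

At Y = 14801: Q = 408.047.
dQ/dY = 2.68/(2√Y) = 0.0110144 at this income.
η = (dQ/dY)·(Y/Q) = 0.0110144 × (14801/408.047) = 0.40.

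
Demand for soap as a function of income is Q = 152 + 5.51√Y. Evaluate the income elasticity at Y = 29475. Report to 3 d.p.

0.431

At Y = 29475: Q = 1097.972.
dQ/dY = 5.51/(2√Y) = 0.016047 at this income.
η = (dQ/dY)·(Y/Q) = 0.016047 × (29475/1097.972) = 0.431.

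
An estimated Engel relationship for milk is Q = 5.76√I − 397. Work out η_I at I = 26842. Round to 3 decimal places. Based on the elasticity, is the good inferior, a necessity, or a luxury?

At I = 26842: Q = 546.691.
dQ/dI = 5.76/(2√I) = 0.0175786 at this income.
η = (dQ/dI)·(I/Q) = 0.0175786 × (26842/546.691) = 0.863.
Since 0 < η < 1, the good is a necessity.

0.863 (necessity)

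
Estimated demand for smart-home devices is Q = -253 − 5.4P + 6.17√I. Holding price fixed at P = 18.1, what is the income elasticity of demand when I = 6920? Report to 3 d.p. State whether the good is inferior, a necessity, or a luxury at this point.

1.579 (luxury)

At P = 18.1, I = 6920: Q = 162.521.
Holding P constant, ∂Q/∂I = 6.17/(2√I) = 0.0370853.
η_I = (∂Q/∂I)·(I/Q) = 0.0370853 × (6920/162.521) = 1.579.
Since η > 1, this is a luxury.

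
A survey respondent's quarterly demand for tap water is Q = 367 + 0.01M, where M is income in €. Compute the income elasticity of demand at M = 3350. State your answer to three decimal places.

At M = 3350: Q = 400.500.
dQ/dM = 0.01.
η = (dQ/dM)·(M/Q) = 0.01 × (3350/400.500) = 0.084.

0.084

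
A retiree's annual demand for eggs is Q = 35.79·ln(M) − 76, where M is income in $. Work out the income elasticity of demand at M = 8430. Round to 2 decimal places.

0.14

At M = 8430: Q = 247.526.
dQ/dM = 35.79/M = 0.00424555 at this income.
η = (dQ/dM)·(M/Q) = 0.00424555 × (8430/247.526) = 0.14.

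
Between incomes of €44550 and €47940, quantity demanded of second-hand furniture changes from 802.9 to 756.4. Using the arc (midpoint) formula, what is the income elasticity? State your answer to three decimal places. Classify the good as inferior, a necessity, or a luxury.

ΔQ = 756.4 − 802.9 = -46.5; midpoint Q̄ = (802.9 + 756.4)/2 = 779.65.
ΔI = 47940 − 44550 = 3390; midpoint Ī = (44550 + 47940)/2 = 46245.
η = (ΔQ/Q̄) ÷ (ΔI/Ī) = (-46.5/779.65) ÷ (3390/46245) = -0.814.
η < 0 ⇒ inferior good.

-0.814 (inferior good)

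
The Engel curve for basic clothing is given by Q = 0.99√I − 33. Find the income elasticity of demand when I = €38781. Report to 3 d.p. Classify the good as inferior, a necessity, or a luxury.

At I = 38781: Q = 161.960.
dQ/dI = 0.99/(2√I) = 0.0025136 at this income.
η = (dQ/dI)·(I/Q) = 0.0025136 × (38781/161.960) = 0.602.
Since 0 < η < 1, the good is a necessity.

0.602 (necessity)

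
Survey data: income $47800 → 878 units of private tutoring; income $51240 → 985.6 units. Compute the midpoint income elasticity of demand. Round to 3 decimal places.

ΔQ = 985.6 − 878 = 107.6; midpoint Q̄ = (878 + 985.6)/2 = 931.8.
ΔI = 51240 − 47800 = 3440; midpoint Ī = (47800 + 51240)/2 = 49520.
η = (ΔQ/Q̄) ÷ (ΔI/Ī) = (107.6/931.8) ÷ (3440/49520) = 1.662.

1.662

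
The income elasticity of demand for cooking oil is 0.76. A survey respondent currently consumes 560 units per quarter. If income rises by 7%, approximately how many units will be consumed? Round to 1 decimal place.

%ΔQ ≈ η × %ΔI = 0.76 × 7% = 5.32%.
New Q ≈ 560 × (1 + 0.0532) = 589.8.

589.8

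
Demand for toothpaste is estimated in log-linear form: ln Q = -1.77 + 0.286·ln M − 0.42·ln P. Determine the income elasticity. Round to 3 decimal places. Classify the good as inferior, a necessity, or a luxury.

In a log-linear demand, the coefficient on ln M is the income elasticity.
So η = 0.286.
0 < η < 1 ⇒ necessity.

0.286 (necessity)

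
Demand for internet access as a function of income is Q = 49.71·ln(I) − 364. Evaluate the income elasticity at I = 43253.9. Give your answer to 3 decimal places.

0.298

At I = 43253.9: Q = 166.646.
dQ/dI = 49.71/I = 0.00114926 at this income.
η = (dQ/dI)·(I/Q) = 0.00114926 × (43253.9/166.646) = 0.298.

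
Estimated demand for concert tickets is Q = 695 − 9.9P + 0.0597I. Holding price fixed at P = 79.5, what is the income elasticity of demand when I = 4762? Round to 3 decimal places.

1.479

At P = 79.5, I = 4762: Q = 192.241.
Holding P constant, ∂Q/∂I = 0.0597.
η_I = (∂Q/∂I)·(I/Q) = 0.0597 × (4762/192.241) = 1.479.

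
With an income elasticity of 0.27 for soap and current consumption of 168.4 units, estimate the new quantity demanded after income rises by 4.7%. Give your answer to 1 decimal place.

%ΔQ ≈ η × %ΔI = 0.27 × 4.7% = 1.269%.
New Q ≈ 168.4 × (1 + 0.01269) = 170.5.

170.5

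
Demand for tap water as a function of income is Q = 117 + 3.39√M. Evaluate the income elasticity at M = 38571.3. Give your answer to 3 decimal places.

At M = 38571.3: Q = 782.782.
dQ/dM = 3.39/(2√M) = 0.00863053 at this income.
η = (dQ/dM)·(M/Q) = 0.00863053 × (38571.3/782.782) = 0.425.

0.425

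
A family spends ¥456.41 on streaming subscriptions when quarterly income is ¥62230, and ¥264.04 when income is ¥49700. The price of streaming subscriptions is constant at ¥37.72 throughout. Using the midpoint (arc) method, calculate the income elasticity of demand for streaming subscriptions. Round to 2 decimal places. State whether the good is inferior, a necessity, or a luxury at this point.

2.39 (luxury)

With a constant price, Q₁ = 456.41/37.72 = 12.100 and Q₂ = 264.04/37.72 = 7.000 (equivalently, work directly with expenditure since P cancels).
Midpoint %ΔQ = (264.04 − 456.41)/360.23 = -0.53403; midpoint %ΔI = (49700 − 62230)/55965 = -0.22389.
η = -0.53403 / -0.22389 = 2.39.
η > 1 ⇒ luxury.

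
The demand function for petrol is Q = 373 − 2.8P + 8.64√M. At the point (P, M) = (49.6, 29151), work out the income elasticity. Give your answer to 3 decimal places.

At P = 49.6, M = 29151: Q = 1709.285.
Holding P constant, ∂Q/∂M = 8.64/(2√M) = 0.0253021.
η_M = (∂Q/∂M)·(M/Q) = 0.0253021 × (29151/1709.285) = 0.432.

0.432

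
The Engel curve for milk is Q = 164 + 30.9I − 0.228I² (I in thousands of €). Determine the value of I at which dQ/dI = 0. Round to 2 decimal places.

67.76

dQ/dI = 30.9 − 0.456I.
The good is inferior where dQ/dI < 0. Setting dQ/dI = 0 gives I = 30.9 / 0.456 = 67.76.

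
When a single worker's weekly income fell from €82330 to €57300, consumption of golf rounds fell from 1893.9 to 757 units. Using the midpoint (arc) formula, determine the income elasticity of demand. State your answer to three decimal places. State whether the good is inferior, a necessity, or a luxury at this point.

2.392 (luxury)

ΔQ = 757 − 1893.9 = -1136.9; midpoint Q̄ = (1893.9 + 757)/2 = 1325.45.
ΔI = 57300 − 82330 = -25030; midpoint Ī = (82330 + 57300)/2 = 69815.
η = (ΔQ/Q̄) ÷ (ΔI/Ī) = (-1136.9/1325.45) ÷ (-25030/69815) = 2.392.
η > 1 ⇒ luxury.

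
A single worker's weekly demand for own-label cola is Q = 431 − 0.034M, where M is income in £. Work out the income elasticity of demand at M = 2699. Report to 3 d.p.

-0.271

At M = 2699: Q = 339.234.
dQ/dM = −0.034.
η = (dQ/dM)·(M/Q) = -0.034 × (2699/339.234) = -0.271.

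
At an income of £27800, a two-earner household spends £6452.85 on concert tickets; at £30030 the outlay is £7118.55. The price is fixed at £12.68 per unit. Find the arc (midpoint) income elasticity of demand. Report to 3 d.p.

1.272

With a constant price, Q₁ = 6452.85/12.68 = 508.900 and Q₂ = 7118.55/12.68 = 561.400 (equivalently, work directly with expenditure since P cancels).
Midpoint %ΔQ = (7118.55 − 6452.85)/6785.70 = 0.09810; midpoint %ΔI = (30030 − 27800)/28915 = 0.07712.
η = 0.09810 / 0.07712 = 1.272.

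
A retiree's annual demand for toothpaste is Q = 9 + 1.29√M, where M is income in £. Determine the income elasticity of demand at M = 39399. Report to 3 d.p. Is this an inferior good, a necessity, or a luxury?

0.483 (necessity)

At M = 39399: Q = 265.054.
dQ/dM = 1.29/(2√M) = 0.0032495 at this income.
η = (dQ/dM)·(M/Q) = 0.0032495 × (39399/265.054) = 0.483.
Since 0 < η < 1, the good is a necessity.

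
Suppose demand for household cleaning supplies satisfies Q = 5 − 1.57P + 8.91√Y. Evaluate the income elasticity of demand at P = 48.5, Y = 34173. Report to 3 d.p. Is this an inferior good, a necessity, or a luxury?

0.523 (necessity)

At P = 48.5, Y = 34173: Q = 1575.952.
Holding P constant, ∂Q/∂Y = 8.91/(2√Y) = 0.0240994.
η_Y = (∂Q/∂Y)·(Y/Q) = 0.0240994 × (34173/1575.952) = 0.523.
Since 0 < η < 1, this is a necessity.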